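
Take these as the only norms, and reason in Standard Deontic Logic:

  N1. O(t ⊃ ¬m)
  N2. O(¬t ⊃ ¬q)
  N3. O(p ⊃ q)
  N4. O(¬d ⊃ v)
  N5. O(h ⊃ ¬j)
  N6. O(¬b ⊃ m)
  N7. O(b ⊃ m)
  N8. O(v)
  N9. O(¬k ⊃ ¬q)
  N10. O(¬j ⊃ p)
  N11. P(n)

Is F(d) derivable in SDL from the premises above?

Premise 4 is O(¬d ⊃ v); even if O(v) held, inferring O(¬d) would be affirming the consequent — invalid.
No other premise forces O(¬d). An ideal world satisfying every premise can still have d true, so F(d) is not derivable.

No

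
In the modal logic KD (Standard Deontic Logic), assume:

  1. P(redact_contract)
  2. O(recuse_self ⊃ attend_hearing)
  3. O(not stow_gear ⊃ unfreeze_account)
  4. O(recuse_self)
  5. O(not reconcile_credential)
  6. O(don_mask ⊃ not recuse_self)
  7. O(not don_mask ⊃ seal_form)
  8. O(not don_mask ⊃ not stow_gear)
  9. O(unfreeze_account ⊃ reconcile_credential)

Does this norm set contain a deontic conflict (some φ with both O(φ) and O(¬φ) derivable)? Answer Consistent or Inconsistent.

Inconsistent

Premise 5 states O(not reconcile_credential) outright.
Premise 9, O(unfreeze_account ⊃ reconcile_credential), contraposes to O(not reconcile_credential ⊃ not unfreeze_account); with O(not reconcile_credential) we get O(not unfreeze_account).
Premise 3, O(not stow_gear ⊃ unfreeze_account), contraposes to O(not unfreeze_account ⊃ stow_gear); with O(not unfreeze_account) we get O(stow_gear).
The contrapositive of premise 8 (O(not don_mask ⊃ not stow_gear)) is O(stow_gear ⊃ don_mask), and O(stow_gear) is already established, so O(don_mask).
Applying K to premise 6 (O(don_mask ⊃ not recuse_self)) and O(don_mask) yields O(not recuse_self).
However, premise 4 gives O(recuse_self).
We now have both O(not recuse_self) and O(recuse_self) — recuse_self is simultaneously obligatory and forbidden, violating the D-axiom.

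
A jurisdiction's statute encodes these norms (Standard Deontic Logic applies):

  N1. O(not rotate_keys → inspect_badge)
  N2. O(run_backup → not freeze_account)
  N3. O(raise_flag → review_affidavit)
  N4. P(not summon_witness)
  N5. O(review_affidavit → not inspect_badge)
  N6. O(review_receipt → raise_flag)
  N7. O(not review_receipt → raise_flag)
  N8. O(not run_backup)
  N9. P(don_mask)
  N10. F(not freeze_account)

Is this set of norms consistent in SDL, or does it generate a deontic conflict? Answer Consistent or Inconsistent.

Consistent

Premise 2 is O(run_backup → not freeze_account), but O(run_backup) is not derivable from the premises, so it does not yield O(not freeze_account).
So O(not freeze_account) is not derivable, and the apparent clash with O(freeze_account) does not arise.
A world satisfying every obligation exists (e.g. don_mask=false, freeze_account=true, inspect_badge=false, raise_flag=true, review_affidavit=true, review_receipt=false, rotate_keys=true, run_backup=false, summon_witness=false); no atom is both obligatory and forbidden, so the set is consistent.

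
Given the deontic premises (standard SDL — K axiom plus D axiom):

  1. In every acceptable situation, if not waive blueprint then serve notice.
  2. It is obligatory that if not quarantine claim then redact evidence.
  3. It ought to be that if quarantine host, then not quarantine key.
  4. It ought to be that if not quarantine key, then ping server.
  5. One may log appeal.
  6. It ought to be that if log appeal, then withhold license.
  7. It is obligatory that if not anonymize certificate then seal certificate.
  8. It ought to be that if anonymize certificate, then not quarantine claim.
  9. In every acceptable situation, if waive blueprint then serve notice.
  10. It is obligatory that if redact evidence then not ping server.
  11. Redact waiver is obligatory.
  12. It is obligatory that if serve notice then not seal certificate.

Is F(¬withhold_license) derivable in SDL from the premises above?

No

Premise 6 is O(log_appeal → withhold_license), but O(log_appeal) is not derivable from the premises (the permission P(log_appeal) asserts only ¬O(¬log_appeal), not O(log_appeal)), so it does not yield O(withhold_license).
No other premise forces O(withhold_license). An ideal world satisfying every premise can still have ¬withhold_license true, so F(¬withhold_license) is not derivable.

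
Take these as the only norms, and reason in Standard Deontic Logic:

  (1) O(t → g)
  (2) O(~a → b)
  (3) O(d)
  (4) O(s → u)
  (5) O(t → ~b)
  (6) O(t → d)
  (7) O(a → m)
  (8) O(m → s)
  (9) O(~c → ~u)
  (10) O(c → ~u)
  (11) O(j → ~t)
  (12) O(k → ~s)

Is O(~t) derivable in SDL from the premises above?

By case analysis on ~c: premise 9 gives O(~c → ~u) and premise 10 gives O(c → ~u), so O(~u) either way.
The contrapositive of premise 4 (O(s → u)) is O(~u → ~s), and O(~u) is already established, so O(~s).
The contrapositive of premise 8 (O(m → s)) is O(~s → ~m), and O(~s) is already established, so O(~m).
Premise 7, O(a → m), contraposes to O(~m → ~a); with O(~m) we get O(~a).
Applying K to premise 2 (O(~a → b)) and O(~a) yields O(b).
Premise 5 is O(t → ~b); contrapositively O(b → ~t). Since O(b) holds, K gives O(~t).
Premises 1, 3, 6, 11, 12 do not contribute to this derivation.
So O(~t) follows.

Yes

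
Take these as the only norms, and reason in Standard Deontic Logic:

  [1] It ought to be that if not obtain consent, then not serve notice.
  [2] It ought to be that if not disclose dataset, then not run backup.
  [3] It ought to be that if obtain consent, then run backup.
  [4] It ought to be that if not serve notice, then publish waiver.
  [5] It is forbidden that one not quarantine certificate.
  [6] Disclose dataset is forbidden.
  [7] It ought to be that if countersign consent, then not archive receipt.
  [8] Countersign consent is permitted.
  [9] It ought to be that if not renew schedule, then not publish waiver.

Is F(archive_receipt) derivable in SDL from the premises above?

Premise 7 is O(countersign_consent → ¬archive_receipt), but O(countersign_consent) is not derivable from the premises (the permission P(countersign_consent) asserts only ¬O(¬countersign_consent), not O(countersign_consent)), so it does not yield O(¬archive_receipt).
No other premise forces O(¬archive_receipt). An ideal world satisfying every premise can still have archive_receipt true, so F(archive_receipt) is not derivable.

No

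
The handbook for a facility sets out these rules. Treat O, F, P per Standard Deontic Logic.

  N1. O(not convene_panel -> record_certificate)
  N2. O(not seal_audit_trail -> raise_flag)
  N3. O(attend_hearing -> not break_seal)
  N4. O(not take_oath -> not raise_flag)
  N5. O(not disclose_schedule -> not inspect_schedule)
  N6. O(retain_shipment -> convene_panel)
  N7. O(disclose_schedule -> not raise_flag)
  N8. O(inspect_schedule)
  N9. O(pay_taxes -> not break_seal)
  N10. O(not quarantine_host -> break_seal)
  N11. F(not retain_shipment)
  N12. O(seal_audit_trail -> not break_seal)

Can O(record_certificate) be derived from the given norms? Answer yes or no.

Premise 1 is O(not convene_panel -> record_certificate), but O(not convene_panel) is not derivable from the premises, so it does not yield O(record_certificate).
No other premise forces O(record_certificate). An ideal world satisfying every premise can still have record_certificate false, so O(record_certificate) is not derivable.

No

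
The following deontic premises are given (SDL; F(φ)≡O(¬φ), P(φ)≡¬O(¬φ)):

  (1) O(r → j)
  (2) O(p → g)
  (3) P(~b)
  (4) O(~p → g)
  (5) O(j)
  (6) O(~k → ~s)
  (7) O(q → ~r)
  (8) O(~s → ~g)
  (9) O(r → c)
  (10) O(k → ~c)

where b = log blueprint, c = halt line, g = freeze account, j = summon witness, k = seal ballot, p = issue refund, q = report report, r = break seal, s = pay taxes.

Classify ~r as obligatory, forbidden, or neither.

Obligatory

Premises 4 and 2 cover both cases: O(~p → g) and O(p → g). Since ~p ∨ p is a tautology, O(g) follows.
Premise 8, O(~s → ~g), contraposes to O(g → s); with O(g) we get O(s).
Premise 6 is O(~k → ~s); contrapositively O(s → k). Since O(s) holds, K gives O(k).
From O(k) and premise 10, O(k → ~c), we obtain O(~c).
The contrapositive of premise 9 (O(r → c)) is O(~c → ~r), and O(~c) is already established, so O(~r).
Premises 1, 3, 5, 7 do not contribute to this derivation.
Hence ~r is obligatory.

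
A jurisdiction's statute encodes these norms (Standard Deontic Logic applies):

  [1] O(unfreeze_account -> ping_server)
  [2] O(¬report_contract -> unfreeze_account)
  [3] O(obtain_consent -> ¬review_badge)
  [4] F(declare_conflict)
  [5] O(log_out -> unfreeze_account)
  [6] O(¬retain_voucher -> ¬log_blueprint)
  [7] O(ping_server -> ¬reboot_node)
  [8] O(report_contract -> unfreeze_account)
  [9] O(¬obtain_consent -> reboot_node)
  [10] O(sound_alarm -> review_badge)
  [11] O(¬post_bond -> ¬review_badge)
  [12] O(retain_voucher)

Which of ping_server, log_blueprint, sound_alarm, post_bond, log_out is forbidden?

By case analysis on report_contract: premise 8 gives O(report_contract -> unfreeze_account) and premise 2 gives O(¬report_contract -> unfreeze_account), so O(unfreeze_account) either way.
With premise 1, O(unfreeze_account -> ping_server), the K-axiom yields O(ping_server).
With premise 7, O(ping_server -> ¬reboot_node), the K-axiom yields O(¬reboot_node).
The contrapositive of premise 9 (O(¬obtain_consent -> reboot_node)) is O(¬reboot_node -> obtain_consent), and O(¬reboot_node) is already established, so O(obtain_consent).
With premise 3, O(obtain_consent -> ¬review_badge), the K-axiom yields O(¬review_badge).
The contrapositive of premise 10 (O(sound_alarm -> review_badge)) is O(¬review_badge -> ¬sound_alarm), and O(¬review_badge) is already established, so O(¬sound_alarm).
So O(¬sound_alarm) holds, i.e. sound_alarm is forbidden. None of the other listed options is forbidden under the premises.

sound_alarm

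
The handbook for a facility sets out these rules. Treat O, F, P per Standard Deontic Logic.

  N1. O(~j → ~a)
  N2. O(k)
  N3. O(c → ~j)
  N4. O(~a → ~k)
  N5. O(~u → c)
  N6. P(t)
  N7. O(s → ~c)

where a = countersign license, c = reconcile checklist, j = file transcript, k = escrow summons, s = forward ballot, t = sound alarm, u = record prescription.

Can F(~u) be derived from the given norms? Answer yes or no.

Yes

Premise 2 states O(k) outright.
Premise 4, O(~a → ~k), contraposes to O(k → a); with O(k) we get O(a).
Premise 1, O(~j → ~a), contraposes to O(a → j); with O(a) we get O(j).
Premise 3, O(c → ~j), contraposes to O(j → ~c); with O(j) we get O(~c).
Premise 5 is O(~u → c); contrapositively O(~c → u). Since O(~c) holds, K gives O(u).
Premises 6, 7 do not contribute to this derivation.
So O(u) holds, i.e. F(~u). The claim follows.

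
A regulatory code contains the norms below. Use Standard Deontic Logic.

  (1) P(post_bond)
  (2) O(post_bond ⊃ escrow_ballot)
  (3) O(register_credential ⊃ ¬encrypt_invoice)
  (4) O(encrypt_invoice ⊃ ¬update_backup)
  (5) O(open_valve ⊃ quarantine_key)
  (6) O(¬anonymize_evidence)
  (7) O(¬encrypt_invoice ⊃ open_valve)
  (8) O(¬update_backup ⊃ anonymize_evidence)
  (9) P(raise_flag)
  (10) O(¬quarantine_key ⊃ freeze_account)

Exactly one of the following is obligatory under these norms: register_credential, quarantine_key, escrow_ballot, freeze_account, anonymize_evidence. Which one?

Premise 6 states O(¬anonymize_evidence) outright.
The contrapositive of premise 8 (O(¬update_backup ⊃ anonymize_evidence)) is O(¬anonymize_evidence ⊃ update_backup), and O(¬anonymize_evidence) is already established, so O(update_backup).
Premise 4, O(encrypt_invoice ⊃ ¬update_backup), contraposes to O(update_backup ⊃ ¬encrypt_invoice); with O(update_backup) we get O(¬encrypt_invoice).
With premise 7, O(¬encrypt_invoice ⊃ open_valve), the K-axiom yields O(open_valve).
Applying K to premise 5 (O(open_valve ⊃ quarantine_key)) and O(open_valve) yields O(quarantine_key).
So O(quarantine_key) holds — quarantine_key is obligatory. None of the other listed options is made obligatory by any chain of premises.

quarantine_key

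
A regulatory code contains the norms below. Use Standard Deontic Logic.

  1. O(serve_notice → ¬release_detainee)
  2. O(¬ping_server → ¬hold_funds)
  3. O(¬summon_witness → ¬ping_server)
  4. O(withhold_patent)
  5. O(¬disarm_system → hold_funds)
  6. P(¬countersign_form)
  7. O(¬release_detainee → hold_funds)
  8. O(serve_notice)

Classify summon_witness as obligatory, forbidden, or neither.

Obligatory

From premise 8 we have O(serve_notice).
With premise 1, O(serve_notice → ¬release_detainee), the K-axiom yields O(¬release_detainee).
Applying K to premise 7 (O(¬release_detainee → hold_funds)) and O(¬release_detainee) yields O(hold_funds).
Premise 2, O(¬ping_server → ¬hold_funds), contraposes to O(hold_funds → ping_server); with O(hold_funds) we get O(ping_server).
Premise 3 is O(¬summon_witness → ¬ping_server); contrapositively O(ping_server → summon_witness). Since O(ping_server) holds, K gives O(summon_witness).
Premises 4, 5, 6 do not contribute to this derivation.
Hence summon_witness is obligatory.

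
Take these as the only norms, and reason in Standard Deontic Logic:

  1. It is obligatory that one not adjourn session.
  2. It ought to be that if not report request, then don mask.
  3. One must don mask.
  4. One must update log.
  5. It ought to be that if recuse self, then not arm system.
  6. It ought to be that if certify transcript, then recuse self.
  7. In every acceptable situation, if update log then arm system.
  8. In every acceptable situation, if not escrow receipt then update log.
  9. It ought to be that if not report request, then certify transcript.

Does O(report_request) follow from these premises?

Premise 4 states O(update_log) outright.
From O(update_log) and premise 7, O(update_log → arm_system), we obtain O(arm_system).
Premise 5 is O(recuse_self → ¬arm_system); contrapositively O(arm_system → ¬recuse_self). Since O(arm_system) holds, K gives O(¬recuse_self).
The contrapositive of premise 6 (O(certify_transcript → recuse_self)) is O(¬recuse_self → ¬certify_transcript), and O(¬recuse_self) is already established, so O(¬certify_transcript).
Premise 9, O(¬report_request → certify_transcript), contraposes to O(¬certify_transcript → report_request); with O(¬certify_transcript) we get O(report_request).
Premises 1, 2, 3, 8 do not contribute to this derivation.
So O(report_request) follows.

Yes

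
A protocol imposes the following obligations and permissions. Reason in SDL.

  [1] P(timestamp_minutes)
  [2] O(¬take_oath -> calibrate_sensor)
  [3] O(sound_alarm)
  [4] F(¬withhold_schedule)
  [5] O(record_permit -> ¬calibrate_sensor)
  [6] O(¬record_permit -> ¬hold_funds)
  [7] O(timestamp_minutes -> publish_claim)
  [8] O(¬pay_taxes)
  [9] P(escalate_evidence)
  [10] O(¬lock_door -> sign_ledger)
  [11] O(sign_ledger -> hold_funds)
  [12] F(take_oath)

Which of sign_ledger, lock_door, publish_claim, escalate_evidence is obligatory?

lock_door

Premise 12, F(take_oath), is equivalent to O(¬take_oath).
From O(¬take_oath) and premise 2, O(¬take_oath -> calibrate_sensor), we obtain O(calibrate_sensor).
Premise 5 is O(record_permit -> ¬calibrate_sensor); contrapositively O(calibrate_sensor -> ¬record_permit). Since O(calibrate_sensor) holds, K gives O(¬record_permit).
From O(¬record_permit) and premise 6, O(¬record_permit -> ¬hold_funds), we obtain O(¬hold_funds).
Premise 11, O(sign_ledger -> hold_funds), contraposes to O(¬hold_funds -> ¬sign_ledger); with O(¬hold_funds) we get O(¬sign_ledger).
Premise 10 is O(¬lock_door -> sign_ledger); contrapositively O(¬sign_ledger -> lock_door). Since O(¬sign_ledger) holds, K gives O(lock_door).
So O(lock_door) holds — lock_door is obligatory. None of the other listed options is made obligatory by any chain of premises.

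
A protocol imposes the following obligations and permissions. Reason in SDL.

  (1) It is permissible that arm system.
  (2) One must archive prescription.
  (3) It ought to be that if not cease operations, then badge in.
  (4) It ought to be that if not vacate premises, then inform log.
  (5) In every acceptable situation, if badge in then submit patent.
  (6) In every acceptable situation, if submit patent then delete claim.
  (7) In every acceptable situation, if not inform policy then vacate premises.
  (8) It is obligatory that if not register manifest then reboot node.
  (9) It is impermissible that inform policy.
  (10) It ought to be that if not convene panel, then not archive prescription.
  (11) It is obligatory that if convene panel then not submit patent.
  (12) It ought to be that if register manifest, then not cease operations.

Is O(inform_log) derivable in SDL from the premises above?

No

Premise 4 is O(¬vacate_premises → inform_log), but O(¬vacate_premises) is not derivable from the premises, so it does not yield O(inform_log).
No other premise forces O(inform_log). An ideal world satisfying every premise can still have inform_log false, so O(inform_log) is not derivable.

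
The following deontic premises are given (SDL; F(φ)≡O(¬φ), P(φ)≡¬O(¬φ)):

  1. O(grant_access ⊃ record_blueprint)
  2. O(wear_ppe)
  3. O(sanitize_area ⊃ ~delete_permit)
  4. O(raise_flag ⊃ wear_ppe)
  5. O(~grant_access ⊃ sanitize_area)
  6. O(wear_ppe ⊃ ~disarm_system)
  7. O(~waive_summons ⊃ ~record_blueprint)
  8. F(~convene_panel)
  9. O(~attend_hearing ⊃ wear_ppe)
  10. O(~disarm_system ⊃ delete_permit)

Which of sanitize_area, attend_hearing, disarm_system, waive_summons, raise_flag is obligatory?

waive_summons

Premise 2 gives O(wear_ppe).
Premise 6 is O(wear_ppe ⊃ ~disarm_system); since O(wear_ppe), deontic closure gives O(~disarm_system).
From O(~disarm_system) and premise 10, O(~disarm_system ⊃ delete_permit), we obtain O(delete_permit).
Premise 3, O(sanitize_area ⊃ ~delete_permit), contraposes to O(delete_permit ⊃ ~sanitize_area); with O(delete_permit) we get O(~sanitize_area).
Premise 5 is O(~grant_access ⊃ sanitize_area); contrapositively O(~sanitize_area ⊃ grant_access). Since O(~sanitize_area) holds, K gives O(grant_access).
From O(grant_access) and premise 1, O(grant_access ⊃ record_blueprint), we obtain O(record_blueprint).
Premise 7 is O(~waive_summons ⊃ ~record_blueprint); contrapositively O(record_blueprint ⊃ waive_summons). Since O(record_blueprint) holds, K gives O(waive_summons).
So O(waive_summons) holds — waive_summons is obligatory. None of the other listed options is made obligatory by any chain of premises.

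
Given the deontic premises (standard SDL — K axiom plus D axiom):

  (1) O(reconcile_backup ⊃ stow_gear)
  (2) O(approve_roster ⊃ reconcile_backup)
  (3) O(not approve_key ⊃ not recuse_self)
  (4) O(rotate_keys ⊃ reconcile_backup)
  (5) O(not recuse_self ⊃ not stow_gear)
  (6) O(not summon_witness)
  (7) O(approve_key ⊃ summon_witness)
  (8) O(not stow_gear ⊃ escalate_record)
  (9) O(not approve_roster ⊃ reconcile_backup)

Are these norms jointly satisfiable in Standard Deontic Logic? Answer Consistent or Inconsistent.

Inconsistent

Premises 2 and 9 cover both cases: O(approve_roster ⊃ reconcile_backup) and O(not approve_roster ⊃ reconcile_backup). Since approve_roster ∨ not approve_roster is a tautology, O(reconcile_backup) follows.
From O(reconcile_backup) and premise 1, O(reconcile_backup ⊃ stow_gear), we obtain O(stow_gear).
Premise 5, O(not recuse_self ⊃ not stow_gear), contraposes to O(stow_gear ⊃ recuse_self); with O(stow_gear) we get O(recuse_self).
The contrapositive of premise 3 (O(not approve_key ⊃ not recuse_self)) is O(recuse_self ⊃ approve_key), and O(recuse_self) is already established, so O(approve_key).
With premise 7, O(approve_key ⊃ summon_witness), the K-axiom yields O(summon_witness).
However, premise 6 gives O(not summon_witness).
We now have both O(summon_witness) and O(not summon_witness) — summon_witness is simultaneously obligatory and forbidden, violating the D-axiom.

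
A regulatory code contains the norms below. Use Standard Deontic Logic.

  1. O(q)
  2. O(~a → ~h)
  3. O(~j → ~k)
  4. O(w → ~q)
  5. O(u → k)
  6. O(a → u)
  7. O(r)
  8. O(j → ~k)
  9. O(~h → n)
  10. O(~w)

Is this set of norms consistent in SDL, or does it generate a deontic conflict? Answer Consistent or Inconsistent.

Premise 4 is O(w → ~q), but O(w) is not derivable from the premises, so it does not yield O(~q).
So O(~q) is not derivable, and the apparent clash with O(q) does not arise.
A world satisfying every obligation exists (e.g. a=false, h=false, j=false, k=false, n=true, q=true, r=true, u=false, w=false); no atom is both obligatory and forbidden, so the set is consistent.

Consistent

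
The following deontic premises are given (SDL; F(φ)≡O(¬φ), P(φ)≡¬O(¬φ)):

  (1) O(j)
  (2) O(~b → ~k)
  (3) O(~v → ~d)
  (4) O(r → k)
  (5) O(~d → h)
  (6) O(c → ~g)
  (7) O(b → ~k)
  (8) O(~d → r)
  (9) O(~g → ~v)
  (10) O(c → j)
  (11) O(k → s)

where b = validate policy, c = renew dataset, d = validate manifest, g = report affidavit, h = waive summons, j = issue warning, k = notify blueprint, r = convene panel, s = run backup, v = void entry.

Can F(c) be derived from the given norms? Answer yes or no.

Premises 2 and 7 are O(~b → ~k) and O(b → ~k); every ideal world satisfies ~b or b, so in either case ~k holds — hence O(~k).
Premise 4, O(r → k), contraposes to O(~k → ~r); with O(~k) we get O(~r).
Premise 8, O(~d → r), contraposes to O(~r → d); with O(~r) we get O(d).
Premise 3 is O(~v → ~d); contrapositively O(d → v). Since O(d) holds, K gives O(v).
The contrapositive of premise 9 (O(~g → ~v)) is O(v → g), and O(v) is already established, so O(g).
Premise 6, O(c → ~g), contraposes to O(g → ~c); with O(g) we get O(~c).
Premises 1, 5, 10, 11 do not contribute to this derivation.
So O(~c) holds, i.e. F(c). The claim follows.

Yes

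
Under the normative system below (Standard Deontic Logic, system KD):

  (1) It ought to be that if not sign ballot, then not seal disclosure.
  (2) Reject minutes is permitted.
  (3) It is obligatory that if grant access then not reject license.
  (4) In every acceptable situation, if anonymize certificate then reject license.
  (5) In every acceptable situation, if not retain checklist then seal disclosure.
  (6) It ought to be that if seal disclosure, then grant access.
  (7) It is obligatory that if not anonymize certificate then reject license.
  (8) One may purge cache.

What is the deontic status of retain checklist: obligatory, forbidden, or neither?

Premises 7 and 4 are O(¬anonymize_certificate → reject_license) and O(anonymize_certificate → reject_license); every ideal world satisfies ¬anonymize_certificate or anonymize_certificate, so in either case reject_license holds — hence O(reject_license).
Premise 3 is O(grant_access → ¬reject_license); contrapositively O(reject_license → ¬grant_access). Since O(reject_license) holds, K gives O(¬grant_access).
Premise 6 is O(seal_disclosure → grant_access); contrapositively O(¬grant_access → ¬seal_disclosure). Since O(¬grant_access) holds, K gives O(¬seal_disclosure).
Premise 5 is O(¬retain_checklist → seal_disclosure); contrapositively O(¬seal_disclosure → retain_checklist). Since O(¬seal_disclosure) holds, K gives O(retain_checklist).
Premises 1, 2, 8 do not contribute to this derivation.
Hence retain_checklist is obligatory.

Obligatory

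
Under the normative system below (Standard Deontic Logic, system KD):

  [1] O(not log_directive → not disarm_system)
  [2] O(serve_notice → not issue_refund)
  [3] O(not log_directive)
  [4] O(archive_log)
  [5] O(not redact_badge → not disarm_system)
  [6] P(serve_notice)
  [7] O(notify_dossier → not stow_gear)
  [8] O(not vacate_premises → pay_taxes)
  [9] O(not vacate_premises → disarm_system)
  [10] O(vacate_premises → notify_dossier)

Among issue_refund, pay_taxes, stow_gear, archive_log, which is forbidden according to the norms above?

Premise 3 gives O(not log_directive).
From O(not log_directive) and premise 1, O(not log_directive → not disarm_system), we obtain O(not disarm_system).
Premise 9, O(not vacate_premises → disarm_system), contraposes to O(not disarm_system → vacate_premises); with O(not disarm_system) we get O(vacate_premises).
From O(vacate_premises) and premise 10, O(vacate_premises → notify_dossier), we obtain O(notify_dossier).
Premise 7 is O(notify_dossier → not stow_gear); since O(notify_dossier), deontic closure gives O(not stow_gear).
So O(not stow_gear) holds, i.e. stow_gear is forbidden. None of the other listed options is forbidden under the premises.

stow_gear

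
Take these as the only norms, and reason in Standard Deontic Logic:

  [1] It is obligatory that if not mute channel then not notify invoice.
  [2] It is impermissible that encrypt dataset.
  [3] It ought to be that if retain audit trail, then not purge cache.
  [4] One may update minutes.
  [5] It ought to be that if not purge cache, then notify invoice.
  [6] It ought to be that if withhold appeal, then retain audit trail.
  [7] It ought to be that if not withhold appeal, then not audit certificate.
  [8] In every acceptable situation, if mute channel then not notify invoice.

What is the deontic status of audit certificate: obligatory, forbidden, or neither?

Forbidden

By case analysis on mute_channel: premise 8 gives O(mute_channel → ¬notify_invoice) and premise 1 gives O(¬mute_channel → ¬notify_invoice), so O(¬notify_invoice) either way.
Premise 5 is O(¬purge_cache → notify_invoice); contrapositively O(¬notify_invoice → purge_cache). Since O(¬notify_invoice) holds, K gives O(purge_cache).
Premise 3, O(retain_audit_trail → ¬purge_cache), contraposes to O(purge_cache → ¬retain_audit_trail); with O(purge_cache) we get O(¬retain_audit_trail).
The contrapositive of premise 6 (O(withhold_appeal → retain_audit_trail)) is O(¬retain_audit_trail → ¬withhold_appeal), and O(¬retain_audit_trail) is already established, so O(¬withhold_appeal).
With premise 7, O(¬withhold_appeal → ¬audit_certificate), the K-axiom yields O(¬audit_certificate).
Premises 2, 4 do not contribute to this derivation.
Thus O(¬audit_certificate), which is F(audit_certificate): audit_certificate is forbidden.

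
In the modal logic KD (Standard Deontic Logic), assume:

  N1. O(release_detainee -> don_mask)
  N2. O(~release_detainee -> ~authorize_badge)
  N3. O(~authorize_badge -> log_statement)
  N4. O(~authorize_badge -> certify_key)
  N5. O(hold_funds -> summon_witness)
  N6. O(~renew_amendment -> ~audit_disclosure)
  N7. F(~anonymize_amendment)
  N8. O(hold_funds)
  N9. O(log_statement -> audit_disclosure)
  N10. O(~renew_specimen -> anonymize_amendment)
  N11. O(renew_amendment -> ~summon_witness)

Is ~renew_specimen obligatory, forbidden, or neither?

Neither

Premise 10 is O(~renew_specimen -> anonymize_amendment); even if O(anonymize_amendment) held, inferring O(~renew_specimen) would be affirming the consequent — invalid.
No premise or chain of K-axiom applications forces O(~renew_specimen), and none forces O(renew_specimen). So ~renew_specimen is neither obligatory nor forbidden under these norms.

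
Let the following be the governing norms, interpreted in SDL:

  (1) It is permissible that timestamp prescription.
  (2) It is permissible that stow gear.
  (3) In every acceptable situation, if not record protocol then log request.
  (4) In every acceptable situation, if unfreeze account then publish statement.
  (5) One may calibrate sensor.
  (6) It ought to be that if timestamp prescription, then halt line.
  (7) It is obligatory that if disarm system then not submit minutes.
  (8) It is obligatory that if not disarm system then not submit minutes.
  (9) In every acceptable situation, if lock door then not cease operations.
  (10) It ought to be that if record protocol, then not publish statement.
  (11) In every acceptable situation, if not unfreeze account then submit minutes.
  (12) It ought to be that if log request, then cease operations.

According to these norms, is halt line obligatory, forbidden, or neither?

Premise 6 is O(timestamp_prescription → halt_line), but O(timestamp_prescription) is not derivable from the premises (the permission P(timestamp_prescription) asserts only ¬O(¬timestamp_prescription), not O(timestamp_prescription)), so it does not yield O(halt_line).
No premise or chain of K-axiom applications forces O(halt_line), and none forces O(¬halt_line). So halt_line is neither obligatory nor forbidden under these norms.

Neither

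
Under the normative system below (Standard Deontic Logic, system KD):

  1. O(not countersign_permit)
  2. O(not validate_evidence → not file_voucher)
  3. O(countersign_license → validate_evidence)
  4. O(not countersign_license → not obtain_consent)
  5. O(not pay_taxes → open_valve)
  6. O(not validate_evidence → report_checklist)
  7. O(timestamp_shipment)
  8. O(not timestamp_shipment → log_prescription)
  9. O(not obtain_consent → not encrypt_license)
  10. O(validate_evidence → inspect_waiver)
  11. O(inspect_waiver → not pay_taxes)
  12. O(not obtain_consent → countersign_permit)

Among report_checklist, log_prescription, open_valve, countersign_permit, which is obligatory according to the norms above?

From premise 1 we have O(not countersign_permit).
Premise 12, O(not obtain_consent → countersign_permit), contraposes to O(not countersign_permit → obtain_consent); with O(not countersign_permit) we get O(obtain_consent).
The contrapositive of premise 4 (O(not countersign_license → not obtain_consent)) is O(obtain_consent → countersign_license), and O(obtain_consent) is already established, so O(countersign_license).
Premise 3 is O(countersign_license → validate_evidence); since O(countersign_license), deontic closure gives O(validate_evidence).
Premise 10 is O(validate_evidence → inspect_waiver); since O(validate_evidence), deontic closure gives O(inspect_waiver).
Applying K to premise 11 (O(inspect_waiver → not pay_taxes)) and O(inspect_waiver) yields O(not pay_taxes).
Premise 5 is O(not pay_taxes → open_valve); since O(not pay_taxes), deontic closure gives O(open_valve).
So O(open_valve) holds — open_valve is obligatory. None of the other listed options is made obligatory by any chain of premises.

open_valve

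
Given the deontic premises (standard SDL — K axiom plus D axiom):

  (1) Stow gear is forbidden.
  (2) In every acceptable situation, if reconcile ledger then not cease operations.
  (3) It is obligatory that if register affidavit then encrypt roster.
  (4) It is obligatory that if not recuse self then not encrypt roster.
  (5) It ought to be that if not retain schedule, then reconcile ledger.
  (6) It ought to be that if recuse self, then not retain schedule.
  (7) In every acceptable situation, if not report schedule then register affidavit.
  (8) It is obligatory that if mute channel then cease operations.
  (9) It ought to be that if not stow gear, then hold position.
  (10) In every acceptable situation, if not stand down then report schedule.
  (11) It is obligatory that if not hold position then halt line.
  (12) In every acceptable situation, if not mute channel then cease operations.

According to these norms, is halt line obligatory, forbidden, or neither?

Premise 11 is O(¬hold_position → halt_line), but O(¬hold_position) is not derivable from the premises, so it does not yield O(halt_line).
No premise or chain of K-axiom applications forces O(halt_line), and none forces O(¬halt_line). So halt_line is neither obligatory nor forbidden under these norms.

Neither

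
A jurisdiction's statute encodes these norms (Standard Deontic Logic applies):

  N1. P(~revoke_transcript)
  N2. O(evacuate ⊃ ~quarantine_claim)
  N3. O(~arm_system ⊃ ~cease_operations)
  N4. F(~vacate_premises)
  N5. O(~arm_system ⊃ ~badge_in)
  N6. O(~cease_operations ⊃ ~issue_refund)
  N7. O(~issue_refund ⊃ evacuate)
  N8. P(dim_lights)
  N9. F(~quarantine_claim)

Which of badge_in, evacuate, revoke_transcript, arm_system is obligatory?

arm_system

Premise 9 is F(~quarantine_claim), i.e. O(quarantine_claim).
Premise 2 is O(evacuate ⊃ ~quarantine_claim); contrapositively O(quarantine_claim ⊃ ~evacuate). Since O(quarantine_claim) holds, K gives O(~evacuate).
Premise 7, O(~issue_refund ⊃ evacuate), contraposes to O(~evacuate ⊃ issue_refund); with O(~evacuate) we get O(issue_refund).
The contrapositive of premise 6 (O(~cease_operations ⊃ ~issue_refund)) is O(issue_refund ⊃ cease_operations), and O(issue_refund) is already established, so O(cease_operations).
Premise 3 is O(~arm_system ⊃ ~cease_operations); contrapositively O(cease_operations ⊃ arm_system). Since O(cease_operations) holds, K gives O(arm_system).
So O(arm_system) holds — arm_system is obligatory. None of the other listed options is made obligatory by any chain of premises.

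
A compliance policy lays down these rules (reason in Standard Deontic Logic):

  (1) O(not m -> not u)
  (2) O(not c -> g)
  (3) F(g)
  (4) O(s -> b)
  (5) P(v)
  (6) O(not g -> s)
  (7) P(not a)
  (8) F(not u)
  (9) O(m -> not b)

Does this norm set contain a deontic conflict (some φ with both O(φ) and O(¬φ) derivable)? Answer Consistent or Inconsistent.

Inconsistent

Premise 8 is F(not u), i.e. O(u).
Premise 1 is O(not m -> not u); contrapositively O(u -> m). Since O(u) holds, K gives O(m).
With premise 9, O(m -> not b), the K-axiom yields O(not b).
Premise 4 is O(s -> b); contrapositively O(not b -> not s). Since O(not b) holds, K gives O(not s).
The contrapositive of premise 6 (O(not g -> s)) is O(not s -> g), and O(not s) is already established, so O(g).
However, F(g) at premise 3 amounts to O(not g).
We now have both O(g) and O(not g) — g is simultaneously obligatory and forbidden, violating the D-axiom.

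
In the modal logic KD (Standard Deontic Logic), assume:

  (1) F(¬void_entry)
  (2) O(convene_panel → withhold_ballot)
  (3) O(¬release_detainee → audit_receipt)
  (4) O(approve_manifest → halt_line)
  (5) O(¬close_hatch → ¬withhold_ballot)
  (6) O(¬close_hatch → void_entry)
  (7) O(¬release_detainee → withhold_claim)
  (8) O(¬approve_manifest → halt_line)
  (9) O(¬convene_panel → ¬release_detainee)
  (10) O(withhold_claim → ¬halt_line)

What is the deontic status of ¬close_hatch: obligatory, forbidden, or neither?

Premises 8 and 4 cover both cases: O(¬approve_manifest → halt_line) and O(approve_manifest → halt_line). Since ¬approve_manifest ∨ approve_manifest is a tautology, O(halt_line) follows.
Premise 10 is O(withhold_claim → ¬halt_line); contrapositively O(halt_line → ¬withhold_claim). Since O(halt_line) holds, K gives O(¬withhold_claim).
The contrapositive of premise 7 (O(¬release_detainee → withhold_claim)) is O(¬withhold_claim → release_detainee), and O(¬withhold_claim) is already established, so O(release_detainee).
The contrapositive of premise 9 (O(¬convene_panel → ¬release_detainee)) is O(release_detainee → convene_panel), and O(release_detainee) is already established, so O(convene_panel).
Premise 2 is O(convene_panel → withhold_ballot); since O(convene_panel), deontic closure gives O(withhold_ballot).
Premise 5 is O(¬close_hatch → ¬withhold_ballot); contrapositively O(withhold_ballot → close_hatch). Since O(withhold_ballot) holds, K gives O(close_hatch).
Premises 1, 3, 6 do not contribute to this derivation.
Thus O(close_hatch), which is F(¬close_hatch): ¬close_hatch is forbidden.

Forbidden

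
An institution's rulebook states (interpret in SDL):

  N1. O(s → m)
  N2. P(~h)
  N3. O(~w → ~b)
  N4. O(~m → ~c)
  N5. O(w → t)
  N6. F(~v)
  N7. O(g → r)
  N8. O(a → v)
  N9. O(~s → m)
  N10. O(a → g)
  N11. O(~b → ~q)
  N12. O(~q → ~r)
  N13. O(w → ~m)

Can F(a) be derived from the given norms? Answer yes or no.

Premises 1 and 9 are O(s → m) and O(~s → m); every ideal world satisfies s or ~s, so in either case m holds — hence O(m).
Premise 13, O(w → ~m), contraposes to O(m → ~w); with O(m) we get O(~w).
Premise 3 is O(~w → ~b); since O(~w), deontic closure gives O(~b).
Applying K to premise 11 (O(~b → ~q)) and O(~b) yields O(~q).
From O(~q) and premise 12, O(~q → ~r), we obtain O(~r).
Premise 7 is O(g → r); contrapositively O(~r → ~g). Since O(~r) holds, K gives O(~g).
Premise 10, O(a → g), contraposes to O(~g → ~a); with O(~g) we get O(~a).
Premises 2, 4, 5, 6, 8 do not contribute to this derivation.
So O(~a) holds, i.e. F(a). The claim follows.

Yes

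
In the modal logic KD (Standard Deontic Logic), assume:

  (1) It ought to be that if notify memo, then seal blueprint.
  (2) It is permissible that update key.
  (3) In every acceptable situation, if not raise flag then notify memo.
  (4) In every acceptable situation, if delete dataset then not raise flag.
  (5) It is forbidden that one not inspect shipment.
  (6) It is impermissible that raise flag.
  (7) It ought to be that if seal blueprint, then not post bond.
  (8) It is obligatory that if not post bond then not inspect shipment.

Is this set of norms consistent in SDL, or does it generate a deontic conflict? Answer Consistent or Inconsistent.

Premise 6, F(raise_flag), is equivalent to O(¬raise_flag).
Premise 3 is O(¬raise_flag → notify_memo); since O(¬raise_flag), deontic closure gives O(notify_memo).
With premise 1, O(notify_memo → seal_blueprint), the K-axiom yields O(seal_blueprint).
From O(seal_blueprint) and premise 7, O(seal_blueprint → ¬post_bond), we obtain O(¬post_bond).
With premise 8, O(¬post_bond → ¬inspect_shipment), the K-axiom yields O(¬inspect_shipment).
But premise 5, F(¬inspect_shipment), means O(inspect_shipment).
We now have both O(¬inspect_shipment) and O(inspect_shipment) — inspect_shipment is simultaneously obligatory and forbidden, violating the D-axiom.

Inconsistent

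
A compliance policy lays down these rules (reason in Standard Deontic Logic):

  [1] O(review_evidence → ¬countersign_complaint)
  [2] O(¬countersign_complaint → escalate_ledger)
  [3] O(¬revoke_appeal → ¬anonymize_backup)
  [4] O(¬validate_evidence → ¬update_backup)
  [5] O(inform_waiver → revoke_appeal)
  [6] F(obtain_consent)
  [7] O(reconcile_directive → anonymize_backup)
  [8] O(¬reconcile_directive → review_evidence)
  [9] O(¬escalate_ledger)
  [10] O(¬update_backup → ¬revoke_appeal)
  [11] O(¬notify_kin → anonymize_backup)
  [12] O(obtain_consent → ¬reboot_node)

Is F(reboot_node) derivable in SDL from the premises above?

No

Premise 12 is O(obtain_consent → ¬reboot_node), but O(obtain_consent) is not derivable from the premises, so it does not yield O(¬reboot_node).
No other premise forces O(¬reboot_node). An ideal world satisfying every premise can still have reboot_node true, so F(reboot_node) is not derivable.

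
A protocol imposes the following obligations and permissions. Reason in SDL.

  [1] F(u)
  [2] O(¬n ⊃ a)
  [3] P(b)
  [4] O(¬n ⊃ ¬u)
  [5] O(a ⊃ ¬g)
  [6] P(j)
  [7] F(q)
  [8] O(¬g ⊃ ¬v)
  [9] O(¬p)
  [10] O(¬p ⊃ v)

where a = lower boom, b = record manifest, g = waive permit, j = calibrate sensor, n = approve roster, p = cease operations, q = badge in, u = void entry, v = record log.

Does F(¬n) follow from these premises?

Yes

Premise 9 gives O(¬p).
Applying K to premise 10 (O(¬p ⊃ v)) and O(¬p) yields O(v).
Premise 8, O(¬g ⊃ ¬v), contraposes to O(v ⊃ g); with O(v) we get O(g).
Premise 5, O(a ⊃ ¬g), contraposes to O(g ⊃ ¬a); with O(g) we get O(¬a).
The contrapositive of premise 2 (O(¬n ⊃ a)) is O(¬a ⊃ n), and O(¬a) is already established, so O(n).
Premises 1, 3, 4, 6, 7 do not contribute to this derivation.
So O(n) holds, i.e. F(¬n). The claim follows.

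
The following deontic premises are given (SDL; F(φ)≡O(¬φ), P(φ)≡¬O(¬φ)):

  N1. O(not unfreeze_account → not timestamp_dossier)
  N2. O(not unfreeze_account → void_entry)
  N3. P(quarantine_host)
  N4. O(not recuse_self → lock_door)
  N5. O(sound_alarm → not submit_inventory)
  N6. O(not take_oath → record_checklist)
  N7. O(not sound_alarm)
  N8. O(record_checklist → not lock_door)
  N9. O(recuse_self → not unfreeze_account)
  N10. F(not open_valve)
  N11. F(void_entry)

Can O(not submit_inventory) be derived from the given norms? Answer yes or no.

Premise 5 is O(sound_alarm → not submit_inventory), but O(sound_alarm) is not derivable from the premises, so it does not yield O(not submit_inventory).
No other premise forces O(not submit_inventory). An ideal world satisfying every premise can still have not submit_inventory false, so O(not submit_inventory) is not derivable.

No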